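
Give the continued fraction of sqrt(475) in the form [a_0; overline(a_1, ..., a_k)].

[21; overline(1, 3, 1, 6, 2, 6, 1, 3, 1, 42)]

Write x_i = (sqrt(475) + m_i)/d_i with (m_0, d_0) = (0, 1). a_0 = floor(sqrt(475)) = 21, since 21^2 = 441 <= 475 < 484 = 22^2.
Iterate m_{i+1} = d_i*a_i - m_i, d_{i+1} = (475 - m_{i+1}^2)/d_i, a_{i+1} = floor((a_0 + m_{i+1})/d_{i+1}):
  m_1 = 1*21 - 0 = 21, d_1 = (475 - 21^2)/1 = 34/1 = 34, a_1 = floor((21 + 21)/34) = 1.
  m_2 = 34*1 - 21 = 13, d_2 = (475 - 13^2)/34 = 306/34 = 9, a_2 = floor((21 + 13)/9) = 3.
  m_3 = 9*3 - 13 = 14, d_3 = (475 - 14^2)/9 = 279/9 = 31, a_3 = floor((21 + 14)/31) = 1.
  m_4 = 31*1 - 14 = 17, d_4 = (475 - 17^2)/31 = 186/31 = 6, a_4 = floor((21 + 17)/6) = 6.
  m_5 = 6*6 - 17 = 19, d_5 = (475 - 19^2)/6 = 114/6 = 19, a_5 = floor((21 + 19)/19) = 2.
  m_6 = 19*2 - 19 = 19, d_6 = (475 - 19^2)/19 = 114/19 = 6, a_6 = floor((21 + 19)/6) = 6.
  m_7 = 6*6 - 19 = 17, d_7 = (475 - 17^2)/6 = 186/6 = 31, a_7 = floor((21 + 17)/31) = 1.
  m_8 = 31*1 - 17 = 14, d_8 = (475 - 14^2)/31 = 279/31 = 9, a_8 = floor((21 + 14)/9) = 3.
  m_9 = 9*3 - 14 = 13, d_9 = (475 - 13^2)/9 = 306/9 = 34, a_9 = floor((21 + 13)/34) = 1.
  m_10 = 34*1 - 13 = 21, d_10 = (475 - 21^2)/34 = 34/34 = 1, a_10 = floor((21 + 21)/1) = 42.
  m_11 = 1*42 - 21 = 21, d_11 = (475 - 21^2)/1 = 34/1 = 34: (m_11, d_11) = (m_1, d_1) = (21, 34), so from here the quotients repeat a_1, ..., a_10; the period length is 10.
Hence the expansion of sqrt(475) is a_0 = 21 followed by the repeating block 1, 3, 1, 6, 2, 6, 1, 3, 1, 42 (period 10).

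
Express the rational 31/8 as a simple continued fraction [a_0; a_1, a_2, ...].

[3; 1, 7]

Run the Euclidean algorithm on 31 and 8; the successive quotients are the partial quotients a_0, a_1, ... (each step inverts the fractional part left over by the previous one):
  31 = 3*8 + 7, so a_0 = 3.
  8 = 1*7 + 1, so a_1 = 1.
  7 = 7*1 + 0, so a_2 = 7.
The remainder reaches 0 after 3 divisions, so the expansion has 3 partial quotients, read off in order.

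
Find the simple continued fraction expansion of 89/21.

[4; 4, 5]

Run the Euclidean algorithm on 89 and 21; the successive quotients are the partial quotients a_0, a_1, ... (each step inverts the fractional part left over by the previous one):
  89 = 4*21 + 5, so a_0 = 4.
  21 = 4*5 + 1, so a_1 = 4.
  5 = 5*1 + 0, so a_2 = 5.
The remainder reaches 0 after 3 divisions, so the expansion has 3 partial quotients, read off in order.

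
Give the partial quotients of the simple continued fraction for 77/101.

Run the Euclidean algorithm on 77 and 101; the successive quotients are the partial quotients a_0, a_1, ... (each step inverts the fractional part left over by the previous one):
  77 = 0*101 + 77, so a_0 = 0.
  101 = 1*77 + 24, so a_1 = 1.
  77 = 3*24 + 5, so a_2 = 3.
  24 = 4*5 + 4, so a_3 = 4.
  5 = 1*4 + 1, so a_4 = 1.
  4 = 4*1 + 0, so a_5 = 4.
The remainder reaches 0 after 6 divisions, so the expansion has 6 partial quotients, read off in order.

[0; 1, 3, 4, 1, 4]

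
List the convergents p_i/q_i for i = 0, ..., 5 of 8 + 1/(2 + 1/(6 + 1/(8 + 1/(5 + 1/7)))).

8/1, 17/2, 110/13, 897/106, 4595/543, 33062/3907

Using the convergent recurrence p_i = a_i*p_{i-1} + p_{i-2}, q_i = a_i*q_{i-1} + q_{i-2} with p_{-2}=0, p_{-1}=1, q_{-2}=1, q_{-1}=0:
  i=0: a_0=8, p_0 = 8*1 + 0 = 8, q_0 = 8*0 + 1 = 1.
  i=1: a_1=2, p_1 = 2*8 + 1 = 17, q_1 = 2*1 + 0 = 2.
  i=2: a_2=6, p_2 = 6*17 + 8 = 110, q_2 = 6*2 + 1 = 13.
  i=3: a_3=8, p_3 = 8*110 + 17 = 897, q_3 = 8*13 + 2 = 106.
  i=4: a_4=5, p_4 = 5*897 + 110 = 4595, q_4 = 5*106 + 13 = 543.
  i=5: a_5=7, p_5 = 7*4595 + 897 = 33062, q_5 = 7*543 + 106 = 3907.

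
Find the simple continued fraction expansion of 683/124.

Run the Euclidean algorithm on 683 and 124; the successive quotients are the partial quotients a_0, a_1, ... (each step inverts the fractional part left over by the previous one):
  683 = 5*124 + 63, so a_0 = 5.
  124 = 1*63 + 61, so a_1 = 1.
  63 = 1*61 + 2, so a_2 = 1.
  61 = 30*2 + 1, so a_3 = 30.
  2 = 2*1 + 0, so a_4 = 2.
The remainder reaches 0 after 5 divisions, so the expansion has 5 partial quotients, read off in order.

[5; 1, 1, 30, 2]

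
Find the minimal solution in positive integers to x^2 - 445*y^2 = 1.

First expand sqrt(445) as a continued fraction. With x_i = (sqrt(445) + m_i)/d_i and (m_0, d_0) = (0, 1): a_0 = floor(sqrt(445)) = 21, since 21^2 = 441 <= 445 < 484 = 22^2.
Iterate m_{i+1} = d_i*a_i - m_i, d_{i+1} = (445 - m_{i+1}^2)/d_i, a_{i+1} = floor((a_0 + m_{i+1})/d_{i+1}):
  m_1 = 1*21 - 0 = 21, d_1 = (445 - 21^2)/1 = 4/1 = 4, a_1 = floor((21 + 21)/4) = 10.
  m_2 = 4*10 - 21 = 19, d_2 = (445 - 19^2)/4 = 84/4 = 21, a_2 = floor((21 + 19)/21) = 1.
  m_3 = 21*1 - 19 = 2, d_3 = (445 - 2^2)/21 = 441/21 = 21, a_3 = floor((21 + 2)/21) = 1.
  m_4 = 21*1 - 2 = 19, d_4 = (445 - 19^2)/21 = 84/21 = 4, a_4 = floor((21 + 19)/4) = 10.
  m_5 = 4*10 - 19 = 21, d_5 = (445 - 21^2)/4 = 4/4 = 1, a_5 = floor((21 + 21)/1) = 42.
  m_6 = 1*42 - 21 = 21, d_6 = (445 - 21^2)/1 = 4/1 = 4: (m_6, d_6) = (m_1, d_1) = (21, 4), so from here the quotients repeat a_1, ..., a_5; the period length is 5.
So sqrt(445) = [21; (10, 1, 1, 10, 42)] with period length k = 5.
k is odd, so (p_{k-1}, q_{k-1}) only solves x^2 - 445y^2 = -1 and the fundamental solution of x^2 - 445y^2 = 1 is (p_{2k-1}, q_{2k-1}) = (p_9, q_9); compute convergents through index 9, running through the period twice.
Convergents (p_i = a_i*p_{i-1} + p_{i-2}, q_i = a_i*q_{i-1} + q_{i-2} with p_{-2}=0, p_{-1}=1, q_{-2}=1, q_{-1}=0):
  i=0: a_0=21, p_0 = 21*1 + 0 = 21, q_0 = 21*0 + 1 = 1.
  i=1: a_1=10, p_1 = 10*21 + 1 = 211, q_1 = 10*1 + 0 = 10.
  i=2: a_2=1, p_2 = 1*211 + 21 = 232, q_2 = 1*10 + 1 = 11.
  i=3: a_3=1, p_3 = 1*232 + 211 = 443, q_3 = 1*11 + 10 = 21.
  i=4: a_4=10, p_4 = 10*443 + 232 = 4662, q_4 = 10*21 + 11 = 221.
  i=5: a_5=42, p_5 = 42*4662 + 443 = 196247, q_5 = 42*221 + 21 = 9303.
  i=6: a_6=10, p_6 = 10*196247 + 4662 = 1967132, q_6 = 10*9303 + 221 = 93251.
  i=7: a_7=1, p_7 = 1*1967132 + 196247 = 2163379, q_7 = 1*93251 + 9303 = 102554.
  i=8: a_8=1, p_8 = 1*2163379 + 1967132 = 4130511, q_8 = 1*102554 + 93251 = 195805.
  i=9: a_9=10, p_9 = 10*4130511 + 2163379 = 43468489, q_9 = 10*195805 + 102554 = 2060604.
Indeed p_4^2 - 445*q_4^2 = 21734244 - 21734245 = -1, not +1.
Check: 43468489^2 - 445*2060604^2 = 1889509535943121 - 1889509535943120 = 1, so (x, y) = (43468489, 2060604) solves the equation, and by the theorem it is the least positive solution.

(x, y) = (43468489, 2060604)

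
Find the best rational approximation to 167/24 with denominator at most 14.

Expand x = 167/24 as a continued fraction with the Euclidean algorithm:
  167 = 6*24 + 23, so a_0 = 6.
  24 = 1*23 + 1, so a_1 = 1.
  23 = 23*1 + 0, so a_2 = 23.
so x = [6; 1, 23].
Convergents (p_i = a_i*p_{i-1} + p_{i-2}, q_i = a_i*q_{i-1} + q_{i-2} with p_{-2}=0, p_{-1}=1, q_{-2}=1, q_{-1}=0), until the denominator exceeds 14:
  i=0: a_0=6, p_0 = 6*1 + 0 = 6, q_0 = 6*0 + 1 = 1.
  i=1: a_1=1, p_1 = 1*6 + 1 = 7, q_1 = 1*1 + 0 = 1.
  i=2: a_2=23, p_2 = 23*7 + 6 = 167, q_2 = 23*1 + 1 = 24.
q_2 = 24 > 14, so the last convergent with denominator <= 14 is p_1/q_1 = 7/1.
The closest fraction with denominator <= 14 is either p_1/q_1 or the intermediate fraction (k*p_1 + p_0)/(k*q_1 + q_0) with the largest k >= 1 whose denominator stays <= 14; these approach x as k grows, and every other convergent or intermediate fraction in range is farther away.
Largest k: floor((14 - q_0)/q_1) = floor((14 - 1)/1) = 13.
That gives (13*7 + 6)/(13*1 + 1) = 97/14.
Compare the errors: |x - 7/1| = |167*1 - 7*24|/(24*1) = 1/24, and |x - 97/14| = |167*14 - 97*24|/(24*14) = 10/336.
Cross-multiplying, 10*24 = 240 < 336 = 1*336, so 10/336 is smaller: the intermediate fraction 97/14 is closer to x than 7/1.

97/14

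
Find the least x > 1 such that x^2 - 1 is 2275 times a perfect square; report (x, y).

First expand sqrt(2275) as a continued fraction. With x_i = (sqrt(2275) + m_i)/d_i and (m_0, d_0) = (0, 1): a_0 = floor(sqrt(2275)) = 47, since 47^2 = 2209 <= 2275 < 2304 = 48^2.
Iterate m_{i+1} = d_i*a_i - m_i, d_{i+1} = (2275 - m_{i+1}^2)/d_i, a_{i+1} = floor((a_0 + m_{i+1})/d_{i+1}):
  m_1 = 1*47 - 0 = 47, d_1 = (2275 - 47^2)/1 = 66/1 = 66, a_1 = floor((47 + 47)/66) = 1.
  m_2 = 66*1 - 47 = 19, d_2 = (2275 - 19^2)/66 = 1914/66 = 29, a_2 = floor((47 + 19)/29) = 2.
  m_3 = 29*2 - 19 = 39, d_3 = (2275 - 39^2)/29 = 754/29 = 26, a_3 = floor((47 + 39)/26) = 3.
  m_4 = 26*3 - 39 = 39, d_4 = (2275 - 39^2)/26 = 754/26 = 29, a_4 = floor((47 + 39)/29) = 2.
  m_5 = 29*2 - 39 = 19, d_5 = (2275 - 19^2)/29 = 1914/29 = 66, a_5 = floor((47 + 19)/66) = 1.
  m_6 = 66*1 - 19 = 47, d_6 = (2275 - 47^2)/66 = 66/66 = 1, a_6 = floor((47 + 47)/1) = 94.
  m_7 = 1*94 - 47 = 47, d_7 = (2275 - 47^2)/1 = 66/1 = 66: (m_7, d_7) = (m_1, d_1) = (47, 66), so from here the quotients repeat a_1, ..., a_6; the period length is 6.
So sqrt(2275) = [47; (1, 2, 3, 2, 1, 94)] with period length k = 6.
k is even, so the fundamental solution of x^2 - 2275y^2 = 1 is (p_{k-1}, q_{k-1}) = (p_5, q_5); compute convergents through index 5.
Convergents (p_i = a_i*p_{i-1} + p_{i-2}, q_i = a_i*q_{i-1} + q_{i-2} with p_{-2}=0, p_{-1}=1, q_{-2}=1, q_{-1}=0):
  i=0: a_0=47, p_0 = 47*1 + 0 = 47, q_0 = 47*0 + 1 = 1.
  i=1: a_1=1, p_1 = 1*47 + 1 = 48, q_1 = 1*1 + 0 = 1.
  i=2: a_2=2, p_2 = 2*48 + 47 = 143, q_2 = 2*1 + 1 = 3.
  i=3: a_3=3, p_3 = 3*143 + 48 = 477, q_3 = 3*3 + 1 = 10.
  i=4: a_4=2, p_4 = 2*477 + 143 = 1097, q_4 = 2*10 + 3 = 23.
  i=5: a_5=1, p_5 = 1*1097 + 477 = 1574, q_5 = 1*23 + 10 = 33.
Check: 1574^2 - 2275*33^2 = 2477476 - 2477475 = 1, so (x, y) = (1574, 33) solves the equation, and by the theorem it is the least positive solution.

(x, y) = (1574, 33)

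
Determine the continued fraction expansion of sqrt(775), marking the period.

[27; (1, 5, 4, 1, 8, 2, 8, 1, 4, 5, 1, 54)]

Write x_i = (sqrt(775) + m_i)/d_i with (m_0, d_0) = (0, 1). a_0 = floor(sqrt(775)) = 27, since 27^2 = 729 <= 775 < 784 = 28^2.
Iterate m_{i+1} = d_i*a_i - m_i, d_{i+1} = (775 - m_{i+1}^2)/d_i, a_{i+1} = floor((a_0 + m_{i+1})/d_{i+1}):
  m_1 = 1*27 - 0 = 27, d_1 = (775 - 27^2)/1 = 46/1 = 46, a_1 = floor((27 + 27)/46) = 1.
  m_2 = 46*1 - 27 = 19, d_2 = (775 - 19^2)/46 = 414/46 = 9, a_2 = floor((27 + 19)/9) = 5.
  m_3 = 9*5 - 19 = 26, d_3 = (775 - 26^2)/9 = 99/9 = 11, a_3 = floor((27 + 26)/11) = 4.
  m_4 = 11*4 - 26 = 18, d_4 = (775 - 18^2)/11 = 451/11 = 41, a_4 = floor((27 + 18)/41) = 1.
  m_5 = 41*1 - 18 = 23, d_5 = (775 - 23^2)/41 = 246/41 = 6, a_5 = floor((27 + 23)/6) = 8.
  m_6 = 6*8 - 23 = 25, d_6 = (775 - 25^2)/6 = 150/6 = 25, a_6 = floor((27 + 25)/25) = 2.
  m_7 = 25*2 - 25 = 25, d_7 = (775 - 25^2)/25 = 150/25 = 6, a_7 = floor((27 + 25)/6) = 8.
  m_8 = 6*8 - 25 = 23, d_8 = (775 - 23^2)/6 = 246/6 = 41, a_8 = floor((27 + 23)/41) = 1.
  m_9 = 41*1 - 23 = 18, d_9 = (775 - 18^2)/41 = 451/41 = 11, a_9 = floor((27 + 18)/11) = 4.
  m_10 = 11*4 - 18 = 26, d_10 = (775 - 26^2)/11 = 99/11 = 9, a_10 = floor((27 + 26)/9) = 5.
  m_11 = 9*5 - 26 = 19, d_11 = (775 - 19^2)/9 = 414/9 = 46, a_11 = floor((27 + 19)/46) = 1.
  m_12 = 46*1 - 19 = 27, d_12 = (775 - 27^2)/46 = 46/46 = 1, a_12 = floor((27 + 27)/1) = 54.
  m_13 = 1*54 - 27 = 27, d_13 = (775 - 27^2)/1 = 46/1 = 46: (m_13, d_13) = (m_1, d_1) = (27, 46), so from here the quotients repeat a_1, ..., a_12; the period length is 12.
Hence the expansion of sqrt(775) is a_0 = 27 followed by the repeating block 1, 5, 4, 1, 8, 2, 8, 1, 4, 5, 1, 54 (period 12).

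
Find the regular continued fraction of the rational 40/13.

Run the Euclidean algorithm on 40 and 13; the successive quotients are the partial quotients a_0, a_1, ... (each step inverts the fractional part left over by the previous one):
  40 = 3*13 + 1, so a_0 = 3.
  13 = 13*1 + 0, so a_1 = 13.
The remainder reaches 0 after 2 divisions, so the expansion has 2 partial quotients, read off in order.

[3; 13]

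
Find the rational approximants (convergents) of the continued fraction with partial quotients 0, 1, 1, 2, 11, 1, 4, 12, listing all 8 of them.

Using the convergent recurrence p_i = a_i*p_{i-1} + p_{i-2}, q_i = a_i*q_{i-1} + q_{i-2} with p_{-2}=0, p_{-1}=1, q_{-2}=1, q_{-1}=0:
  i=0: a_0=0, p_0 = 0*1 + 0 = 0, q_0 = 0*0 + 1 = 1.
  i=1: a_1=1, p_1 = 1*0 + 1 = 1, q_1 = 1*1 + 0 = 1.
  i=2: a_2=1, p_2 = 1*1 + 0 = 1, q_2 = 1*1 + 1 = 2.
  i=3: a_3=2, p_3 = 2*1 + 1 = 3, q_3 = 2*2 + 1 = 5.
  i=4: a_4=11, p_4 = 11*3 + 1 = 34, q_4 = 11*5 + 2 = 57.
  i=5: a_5=1, p_5 = 1*34 + 3 = 37, q_5 = 1*57 + 5 = 62.
  i=6: a_6=4, p_6 = 4*37 + 34 = 182, q_6 = 4*62 + 57 = 305.
  i=7: a_7=12, p_7 = 12*182 + 37 = 2221, q_7 = 12*305 + 62 = 3722.

0/1, 1/1, 1/2, 3/5, 34/57, 37/62, 182/305, 2221/3722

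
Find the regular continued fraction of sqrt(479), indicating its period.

[21; (1, 7, 1, 3, 2, 21, 2, 3, 1, 7, 1, 42)]

Write x_i = (sqrt(479) + m_i)/d_i with (m_0, d_0) = (0, 1). a_0 = floor(sqrt(479)) = 21, since 21^2 = 441 <= 479 < 484 = 22^2.
Iterate m_{i+1} = d_i*a_i - m_i, d_{i+1} = (479 - m_{i+1}^2)/d_i, a_{i+1} = floor((a_0 + m_{i+1})/d_{i+1}):
  m_1 = 1*21 - 0 = 21, d_1 = (479 - 21^2)/1 = 38/1 = 38, a_1 = floor((21 + 21)/38) = 1.
  m_2 = 38*1 - 21 = 17, d_2 = (479 - 17^2)/38 = 190/38 = 5, a_2 = floor((21 + 17)/5) = 7.
  m_3 = 5*7 - 17 = 18, d_3 = (479 - 18^2)/5 = 155/5 = 31, a_3 = floor((21 + 18)/31) = 1.
  m_4 = 31*1 - 18 = 13, d_4 = (479 - 13^2)/31 = 310/31 = 10, a_4 = floor((21 + 13)/10) = 3.
  m_5 = 10*3 - 13 = 17, d_5 = (479 - 17^2)/10 = 190/10 = 19, a_5 = floor((21 + 17)/19) = 2.
  m_6 = 19*2 - 17 = 21, d_6 = (479 - 21^2)/19 = 38/19 = 2, a_6 = floor((21 + 21)/2) = 21.
  m_7 = 2*21 - 21 = 21, d_7 = (479 - 21^2)/2 = 38/2 = 19, a_7 = floor((21 + 21)/19) = 2.
  m_8 = 19*2 - 21 = 17, d_8 = (479 - 17^2)/19 = 190/19 = 10, a_8 = floor((21 + 17)/10) = 3.
  m_9 = 10*3 - 17 = 13, d_9 = (479 - 13^2)/10 = 310/10 = 31, a_9 = floor((21 + 13)/31) = 1.
  m_10 = 31*1 - 13 = 18, d_10 = (479 - 18^2)/31 = 155/31 = 5, a_10 = floor((21 + 18)/5) = 7.
  m_11 = 5*7 - 18 = 17, d_11 = (479 - 17^2)/5 = 190/5 = 38, a_11 = floor((21 + 17)/38) = 1.
  m_12 = 38*1 - 17 = 21, d_12 = (479 - 21^2)/38 = 38/38 = 1, a_12 = floor((21 + 21)/1) = 42.
  m_13 = 1*42 - 21 = 21, d_13 = (479 - 21^2)/1 = 38/1 = 38: (m_13, d_13) = (m_1, d_1) = (21, 38), so from here the quotients repeat a_1, ..., a_12; the period length is 12.
Hence the expansion of sqrt(479) is a_0 = 21 followed by the repeating block 1, 7, 1, 3, 2, 21, 2, 3, 1, 7, 1, 42 (period 12).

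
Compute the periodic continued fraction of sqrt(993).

[31; (1, 1, 20, 1, 1, 62)]

Write x_i = (sqrt(993) + m_i)/d_i with (m_0, d_0) = (0, 1). a_0 = floor(sqrt(993)) = 31, since 31^2 = 961 <= 993 < 1024 = 32^2.
Iterate m_{i+1} = d_i*a_i - m_i, d_{i+1} = (993 - m_{i+1}^2)/d_i, a_{i+1} = floor((a_0 + m_{i+1})/d_{i+1}):
  m_1 = 1*31 - 0 = 31, d_1 = (993 - 31^2)/1 = 32/1 = 32, a_1 = floor((31 + 31)/32) = 1.
  m_2 = 32*1 - 31 = 1, d_2 = (993 - 1^2)/32 = 992/32 = 31, a_2 = floor((31 + 1)/31) = 1.
  m_3 = 31*1 - 1 = 30, d_3 = (993 - 30^2)/31 = 93/31 = 3, a_3 = floor((31 + 30)/3) = 20.
  m_4 = 3*20 - 30 = 30, d_4 = (993 - 30^2)/3 = 93/3 = 31, a_4 = floor((31 + 30)/31) = 1.
  m_5 = 31*1 - 30 = 1, d_5 = (993 - 1^2)/31 = 992/31 = 32, a_5 = floor((31 + 1)/32) = 1.
  m_6 = 32*1 - 1 = 31, d_6 = (993 - 31^2)/32 = 32/32 = 1, a_6 = floor((31 + 31)/1) = 62.
  m_7 = 1*62 - 31 = 31, d_7 = (993 - 31^2)/1 = 32/1 = 32: (m_7, d_7) = (m_1, d_1) = (31, 32), so from here the quotients repeat a_1, ..., a_6; the period length is 6.
Hence the expansion of sqrt(993) is a_0 = 31 followed by the repeating block 1, 1, 20, 1, 1, 62 (period 6).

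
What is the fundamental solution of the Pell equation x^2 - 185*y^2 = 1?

First expand sqrt(185) as a continued fraction. With x_i = (sqrt(185) + m_i)/d_i and (m_0, d_0) = (0, 1): a_0 = floor(sqrt(185)) = 13, since 13^2 = 169 <= 185 < 196 = 14^2.
Iterate m_{i+1} = d_i*a_i - m_i, d_{i+1} = (185 - m_{i+1}^2)/d_i, a_{i+1} = floor((a_0 + m_{i+1})/d_{i+1}):
  m_1 = 1*13 - 0 = 13, d_1 = (185 - 13^2)/1 = 16/1 = 16, a_1 = floor((13 + 13)/16) = 1.
  m_2 = 16*1 - 13 = 3, d_2 = (185 - 3^2)/16 = 176/16 = 11, a_2 = floor((13 + 3)/11) = 1.
  m_3 = 11*1 - 3 = 8, d_3 = (185 - 8^2)/11 = 121/11 = 11, a_3 = floor((13 + 8)/11) = 1.
  m_4 = 11*1 - 8 = 3, d_4 = (185 - 3^2)/11 = 176/11 = 16, a_4 = floor((13 + 3)/16) = 1.
  m_5 = 16*1 - 3 = 13, d_5 = (185 - 13^2)/16 = 16/16 = 1, a_5 = floor((13 + 13)/1) = 26.
  m_6 = 1*26 - 13 = 13, d_6 = (185 - 13^2)/1 = 16/1 = 16: (m_6, d_6) = (m_1, d_1) = (13, 16), so from here the quotients repeat a_1, ..., a_5; the period length is 5.
So sqrt(185) = [13; (1, 1, 1, 1, 26)] with period length k = 5.
k is odd, so (p_{k-1}, q_{k-1}) only solves x^2 - 185y^2 = -1 and the fundamental solution of x^2 - 185y^2 = 1 is (p_{2k-1}, q_{2k-1}) = (p_9, q_9); compute convergents through index 9, running through the period twice.
Convergents (p_i = a_i*p_{i-1} + p_{i-2}, q_i = a_i*q_{i-1} + q_{i-2} with p_{-2}=0, p_{-1}=1, q_{-2}=1, q_{-1}=0):
  i=0: a_0=13, p_0 = 13*1 + 0 = 13, q_0 = 13*0 + 1 = 1.
  i=1: a_1=1, p_1 = 1*13 + 1 = 14, q_1 = 1*1 + 0 = 1.
  i=2: a_2=1, p_2 = 1*14 + 13 = 27, q_2 = 1*1 + 1 = 2.
  i=3: a_3=1, p_3 = 1*27 + 14 = 41, q_3 = 1*2 + 1 = 3.
  i=4: a_4=1, p_4 = 1*41 + 27 = 68, q_4 = 1*3 + 2 = 5.
  i=5: a_5=26, p_5 = 26*68 + 41 = 1809, q_5 = 26*5 + 3 = 133.
  i=6: a_6=1, p_6 = 1*1809 + 68 = 1877, q_6 = 1*133 + 5 = 138.
  i=7: a_7=1, p_7 = 1*1877 + 1809 = 3686, q_7 = 1*138 + 133 = 271.
  i=8: a_8=1, p_8 = 1*3686 + 1877 = 5563, q_8 = 1*271 + 138 = 409.
  i=9: a_9=1, p_9 = 1*5563 + 3686 = 9249, q_9 = 1*409 + 271 = 680.
Indeed p_4^2 - 185*q_4^2 = 4624 - 4625 = -1, not +1.
Check: 9249^2 - 185*680^2 = 85544001 - 85544000 = 1, so (x, y) = (9249, 680) solves the equation, and by the theorem it is the least positive solution.

(x, y) = (9249, 680)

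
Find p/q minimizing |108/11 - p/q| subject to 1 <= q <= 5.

Expand x = 108/11 as a continued fraction with the Euclidean algorithm:
  108 = 9*11 + 9, so a_0 = 9.
  11 = 1*9 + 2, so a_1 = 1.
  9 = 4*2 + 1, so a_2 = 4.
  2 = 2*1 + 0, so a_3 = 2.
so x = [9; 1, 4, 2].
Convergents (p_i = a_i*p_{i-1} + p_{i-2}, q_i = a_i*q_{i-1} + q_{i-2} with p_{-2}=0, p_{-1}=1, q_{-2}=1, q_{-1}=0), until the denominator exceeds 5:
  i=0: a_0=9, p_0 = 9*1 + 0 = 9, q_0 = 9*0 + 1 = 1.
  i=1: a_1=1, p_1 = 1*9 + 1 = 10, q_1 = 1*1 + 0 = 1.
  i=2: a_2=4, p_2 = 4*10 + 9 = 49, q_2 = 4*1 + 1 = 5.
  i=3: a_3=2, p_3 = 2*49 + 10 = 108, q_3 = 2*5 + 1 = 11.
q_3 = 11 > 5, so the last convergent with denominator <= 5 is p_2/q_2 = 49/5.
The closest fraction with denominator <= 5 is either p_2/q_2 or the intermediate fraction (k*p_2 + p_1)/(k*q_2 + q_1) with the largest k >= 1 whose denominator stays <= 5; these approach x as k grows, and every other convergent or intermediate fraction in range is farther away.
Largest k: floor((5 - q_1)/q_2) = floor((5 - 1)/5) = 0.
Since k = 0, no intermediate fraction beyond p_2/q_2 has denominator <= 5, so the convergent 49/5 is the closest (its error is |108*5 - 49*11|/(11*5) = 1/55).

49/5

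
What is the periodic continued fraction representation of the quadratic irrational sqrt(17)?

[4; (8)]

Write x_i = (sqrt(17) + m_i)/d_i with (m_0, d_0) = (0, 1). a_0 = floor(sqrt(17)) = 4, since 4^2 = 16 <= 17 < 25 = 5^2.
Iterate m_{i+1} = d_i*a_i - m_i, d_{i+1} = (17 - m_{i+1}^2)/d_i, a_{i+1} = floor((a_0 + m_{i+1})/d_{i+1}):
  m_1 = 1*4 - 0 = 4, d_1 = (17 - 4^2)/1 = 1/1 = 1, a_1 = floor((4 + 4)/1) = 8.
  m_2 = 1*8 - 4 = 4, d_2 = (17 - 4^2)/1 = 1/1 = 1: (m_2, d_2) = (m_1, d_1) = (4, 1), so from here the quotient a_1 repeats; the period length is 1.
Hence the expansion of sqrt(17) is a_0 = 4 followed by the repeating block 8 (period 1).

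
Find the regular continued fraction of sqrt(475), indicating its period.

[21; (1, 3, 1, 6, 2, 6, 1, 3, 1, 42)]

Write x_i = (sqrt(475) + m_i)/d_i with (m_0, d_0) = (0, 1). a_0 = floor(sqrt(475)) = 21, since 21^2 = 441 <= 475 < 484 = 22^2.
Iterate m_{i+1} = d_i*a_i - m_i, d_{i+1} = (475 - m_{i+1}^2)/d_i, a_{i+1} = floor((a_0 + m_{i+1})/d_{i+1}):
  m_1 = 1*21 - 0 = 21, d_1 = (475 - 21^2)/1 = 34/1 = 34, a_1 = floor((21 + 21)/34) = 1.
  m_2 = 34*1 - 21 = 13, d_2 = (475 - 13^2)/34 = 306/34 = 9, a_2 = floor((21 + 13)/9) = 3.
  m_3 = 9*3 - 13 = 14, d_3 = (475 - 14^2)/9 = 279/9 = 31, a_3 = floor((21 + 14)/31) = 1.
  m_4 = 31*1 - 14 = 17, d_4 = (475 - 17^2)/31 = 186/31 = 6, a_4 = floor((21 + 17)/6) = 6.
  m_5 = 6*6 - 17 = 19, d_5 = (475 - 19^2)/6 = 114/6 = 19, a_5 = floor((21 + 19)/19) = 2.
  m_6 = 19*2 - 19 = 19, d_6 = (475 - 19^2)/19 = 114/19 = 6, a_6 = floor((21 + 19)/6) = 6.
  m_7 = 6*6 - 19 = 17, d_7 = (475 - 17^2)/6 = 186/6 = 31, a_7 = floor((21 + 17)/31) = 1.
  m_8 = 31*1 - 17 = 14, d_8 = (475 - 14^2)/31 = 279/31 = 9, a_8 = floor((21 + 14)/9) = 3.
  m_9 = 9*3 - 14 = 13, d_9 = (475 - 13^2)/9 = 306/9 = 34, a_9 = floor((21 + 13)/34) = 1.
  m_10 = 34*1 - 13 = 21, d_10 = (475 - 21^2)/34 = 34/34 = 1, a_10 = floor((21 + 21)/1) = 42.
  m_11 = 1*42 - 21 = 21, d_11 = (475 - 21^2)/1 = 34/1 = 34: (m_11, d_11) = (m_1, d_1) = (21, 34), so from here the quotients repeat a_1, ..., a_10; the period length is 10.
Hence the expansion of sqrt(475) is a_0 = 21 followed by the repeating block 1, 3, 1, 6, 2, 6, 1, 3, 1, 42 (period 10).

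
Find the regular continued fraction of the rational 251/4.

Run the Euclidean algorithm on 251 and 4; the successive quotients are the partial quotients a_0, a_1, ... (each step inverts the fractional part left over by the previous one):
  251 = 62*4 + 3, so a_0 = 62.
  4 = 1*3 + 1, so a_1 = 1.
  3 = 3*1 + 0, so a_2 = 3.
The remainder reaches 0 after 3 divisions, so the expansion has 3 partial quotients, read off in order.

[62; 1, 3]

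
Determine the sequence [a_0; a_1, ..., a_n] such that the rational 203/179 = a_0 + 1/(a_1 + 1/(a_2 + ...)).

Run the Euclidean algorithm on 203 and 179; the successive quotients are the partial quotients a_0, a_1, ... (each step inverts the fractional part left over by the previous one):
  203 = 1*179 + 24, so a_0 = 1.
  179 = 7*24 + 11, so a_1 = 7.
  24 = 2*11 + 2, so a_2 = 2.
  11 = 5*2 + 1, so a_3 = 5.
  2 = 2*1 + 0, so a_4 = 2.
The remainder reaches 0 after 5 divisions, so the expansion has 5 partial quotients, read off in order.

[1; 7, 2, 5, 2]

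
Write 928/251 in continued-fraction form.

Run the Euclidean algorithm on 928 and 251; the successive quotients are the partial quotients a_0, a_1, ... (each step inverts the fractional part left over by the previous one):
  928 = 3*251 + 175, so a_0 = 3.
  251 = 1*175 + 76, so a_1 = 1.
  175 = 2*76 + 23, so a_2 = 2.
  76 = 3*23 + 7, so a_3 = 3.
  23 = 3*7 + 2, so a_4 = 3.
  7 = 3*2 + 1, so a_5 = 3.
  2 = 2*1 + 0, so a_6 = 2.
The remainder reaches 0 after 7 divisions, so the expansion has 7 partial quotients, read off in order.

[3; 1, 2, 3, 3, 3, 2]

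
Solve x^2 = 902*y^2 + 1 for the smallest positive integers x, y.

(x, y) = (901, 30)

First expand sqrt(902) as a continued fraction. With x_i = (sqrt(902) + m_i)/d_i and (m_0, d_0) = (0, 1): a_0 = floor(sqrt(902)) = 30, since 30^2 = 900 <= 902 < 961 = 31^2.
Iterate m_{i+1} = d_i*a_i - m_i, d_{i+1} = (902 - m_{i+1}^2)/d_i, a_{i+1} = floor((a_0 + m_{i+1})/d_{i+1}):
  m_1 = 1*30 - 0 = 30, d_1 = (902 - 30^2)/1 = 2/1 = 2, a_1 = floor((30 + 30)/2) = 30.
  m_2 = 2*30 - 30 = 30, d_2 = (902 - 30^2)/2 = 2/2 = 1, a_2 = floor((30 + 30)/1) = 60.
  m_3 = 1*60 - 30 = 30, d_3 = (902 - 30^2)/1 = 2/1 = 2: (m_3, d_3) = (m_1, d_1) = (30, 2), so from here the quotients repeat a_1, a_2; the period length is 2.
So sqrt(902) = [30; (30, 60)] with period length k = 2.
k is even, so the fundamental solution of x^2 - 902y^2 = 1 is (p_{k-1}, q_{k-1}) = (p_1, q_1); compute convergents through index 1.
Convergents (p_i = a_i*p_{i-1} + p_{i-2}, q_i = a_i*q_{i-1} + q_{i-2} with p_{-2}=0, p_{-1}=1, q_{-2}=1, q_{-1}=0):
  i=0: a_0=30, p_0 = 30*1 + 0 = 30, q_0 = 30*0 + 1 = 1.
  i=1: a_1=30, p_1 = 30*30 + 1 = 901, q_1 = 30*1 + 0 = 30.
Check: 901^2 - 902*30^2 = 811801 - 811800 = 1, so (x, y) = (901, 30) solves the equation, and by the theorem it is the least positive solution.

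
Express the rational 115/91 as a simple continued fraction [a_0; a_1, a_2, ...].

Run the Euclidean algorithm on 115 and 91; the successive quotients are the partial quotients a_0, a_1, ... (each step inverts the fractional part left over by the previous one):
  115 = 1*91 + 24, so a_0 = 1.
  91 = 3*24 + 19, so a_1 = 3.
  24 = 1*19 + 5, so a_2 = 1.
  19 = 3*5 + 4, so a_3 = 3.
  5 = 1*4 + 1, so a_4 = 1.
  4 = 4*1 + 0, so a_5 = 4.
The remainder reaches 0 after 6 divisions, so the expansion has 6 partial quotients, read off in order.

[1; 3, 1, 3, 1, 4]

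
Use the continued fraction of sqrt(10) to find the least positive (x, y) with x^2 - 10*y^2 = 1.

First expand sqrt(10) as a continued fraction. With x_i = (sqrt(10) + m_i)/d_i and (m_0, d_0) = (0, 1): a_0 = floor(sqrt(10)) = 3, since 3^2 = 9 <= 10 < 16 = 4^2.
Iterate m_{i+1} = d_i*a_i - m_i, d_{i+1} = (10 - m_{i+1}^2)/d_i, a_{i+1} = floor((a_0 + m_{i+1})/d_{i+1}):
  m_1 = 1*3 - 0 = 3, d_1 = (10 - 3^2)/1 = 1/1 = 1, a_1 = floor((3 + 3)/1) = 6.
  m_2 = 1*6 - 3 = 3, d_2 = (10 - 3^2)/1 = 1/1 = 1: (m_2, d_2) = (m_1, d_1) = (3, 1), so from here the quotient a_1 repeats; the period length is 1.
So sqrt(10) = [3; (6)] with period length k = 1.
k is odd, so (p_{k-1}, q_{k-1}) only solves x^2 - 10y^2 = -1 and the fundamental solution of x^2 - 10y^2 = 1 is (p_{2k-1}, q_{2k-1}) = (p_1, q_1); compute convergents through index 1, running through the period twice.
Convergents (p_i = a_i*p_{i-1} + p_{i-2}, q_i = a_i*q_{i-1} + q_{i-2} with p_{-2}=0, p_{-1}=1, q_{-2}=1, q_{-1}=0):
  i=0: a_0=3, p_0 = 3*1 + 0 = 3, q_0 = 3*0 + 1 = 1.
  i=1: a_1=6, p_1 = 6*3 + 1 = 19, q_1 = 6*1 + 0 = 6.
Indeed p_0^2 - 10*q_0^2 = 9 - 10 = -1, not +1.
Check: 19^2 - 10*6^2 = 361 - 360 = 1, so (x, y) = (19, 6) solves the equation, and by the theorem it is the least positive solution.

(x, y) = (19, 6)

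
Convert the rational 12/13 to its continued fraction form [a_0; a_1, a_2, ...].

Run the Euclidean algorithm on 12 and 13; the successive quotients are the partial quotients a_0, a_1, ... (each step inverts the fractional part left over by the previous one):
  12 = 0*13 + 12, so a_0 = 0.
  13 = 1*12 + 1, so a_1 = 1.
  12 = 12*1 + 0, so a_2 = 12.
The remainder reaches 0 after 3 divisions, so the expansion has 3 partial quotients, read off in order.

[0; 1, 12]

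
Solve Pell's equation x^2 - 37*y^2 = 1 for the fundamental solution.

(x, y) = (73, 12)

First expand sqrt(37) as a continued fraction. With x_i = (sqrt(37) + m_i)/d_i and (m_0, d_0) = (0, 1): a_0 = floor(sqrt(37)) = 6, since 6^2 = 36 <= 37 < 49 = 7^2.
Iterate m_{i+1} = d_i*a_i - m_i, d_{i+1} = (37 - m_{i+1}^2)/d_i, a_{i+1} = floor((a_0 + m_{i+1})/d_{i+1}):
  m_1 = 1*6 - 0 = 6, d_1 = (37 - 6^2)/1 = 1/1 = 1, a_1 = floor((6 + 6)/1) = 12.
  m_2 = 1*12 - 6 = 6, d_2 = (37 - 6^2)/1 = 1/1 = 1: (m_2, d_2) = (m_1, d_1) = (6, 1), so from here the quotient a_1 repeats; the period length is 1.
So sqrt(37) = [6; (12)] with period length k = 1.
k is odd, so (p_{k-1}, q_{k-1}) only solves x^2 - 37y^2 = -1 and the fundamental solution of x^2 - 37y^2 = 1 is (p_{2k-1}, q_{2k-1}) = (p_1, q_1); compute convergents through index 1, running through the period twice.
Convergents (p_i = a_i*p_{i-1} + p_{i-2}, q_i = a_i*q_{i-1} + q_{i-2} with p_{-2}=0, p_{-1}=1, q_{-2}=1, q_{-1}=0):
  i=0: a_0=6, p_0 = 6*1 + 0 = 6, q_0 = 6*0 + 1 = 1.
  i=1: a_1=12, p_1 = 12*6 + 1 = 73, q_1 = 12*1 + 0 = 12.
Indeed p_0^2 - 37*q_0^2 = 36 - 37 = -1, not +1.
Check: 73^2 - 37*12^2 = 5329 - 5328 = 1, so (x, y) = (73, 12) solves the equation, and by the theorem it is the least positive solution.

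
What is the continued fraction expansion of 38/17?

Run the Euclidean algorithm on 38 and 17; the successive quotients are the partial quotients a_0, a_1, ... (each step inverts the fractional part left over by the previous one):
  38 = 2*17 + 4, so a_0 = 2.
  17 = 4*4 + 1, so a_1 = 4.
  4 = 4*1 + 0, so a_2 = 4.
The remainder reaches 0 after 3 divisions, so the expansion has 3 partial quotients, read off in order.

[2; 4, 4]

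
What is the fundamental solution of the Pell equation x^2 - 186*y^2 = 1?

First expand sqrt(186) as a continued fraction. With x_i = (sqrt(186) + m_i)/d_i and (m_0, d_0) = (0, 1): a_0 = floor(sqrt(186)) = 13, since 13^2 = 169 <= 186 < 196 = 14^2.
Iterate m_{i+1} = d_i*a_i - m_i, d_{i+1} = (186 - m_{i+1}^2)/d_i, a_{i+1} = floor((a_0 + m_{i+1})/d_{i+1}):
  m_1 = 1*13 - 0 = 13, d_1 = (186 - 13^2)/1 = 17/1 = 17, a_1 = floor((13 + 13)/17) = 1.
  m_2 = 17*1 - 13 = 4, d_2 = (186 - 4^2)/17 = 170/17 = 10, a_2 = floor((13 + 4)/10) = 1.
  m_3 = 10*1 - 4 = 6, d_3 = (186 - 6^2)/10 = 150/10 = 15, a_3 = floor((13 + 6)/15) = 1.
  m_4 = 15*1 - 6 = 9, d_4 = (186 - 9^2)/15 = 105/15 = 7, a_4 = floor((13 + 9)/7) = 3.
  m_5 = 7*3 - 9 = 12, d_5 = (186 - 12^2)/7 = 42/7 = 6, a_5 = floor((13 + 12)/6) = 4.
  m_6 = 6*4 - 12 = 12, d_6 = (186 - 12^2)/6 = 42/6 = 7, a_6 = floor((13 + 12)/7) = 3.
  m_7 = 7*3 - 12 = 9, d_7 = (186 - 9^2)/7 = 105/7 = 15, a_7 = floor((13 + 9)/15) = 1.
  m_8 = 15*1 - 9 = 6, d_8 = (186 - 6^2)/15 = 150/15 = 10, a_8 = floor((13 + 6)/10) = 1.
  m_9 = 10*1 - 6 = 4, d_9 = (186 - 4^2)/10 = 170/10 = 17, a_9 = floor((13 + 4)/17) = 1.
  m_10 = 17*1 - 4 = 13, d_10 = (186 - 13^2)/17 = 17/17 = 1, a_10 = floor((13 + 13)/1) = 26.
  m_11 = 1*26 - 13 = 13, d_11 = (186 - 13^2)/1 = 17/1 = 17: (m_11, d_11) = (m_1, d_1) = (13, 17), so from here the quotients repeat a_1, ..., a_10; the period length is 10.
So sqrt(186) = [13; (1, 1, 1, 3, 4, 3, 1, 1, 1, 26)] with period length k = 10.
k is even, so the fundamental solution of x^2 - 186y^2 = 1 is (p_{k-1}, q_{k-1}) = (p_9, q_9); compute convergents through index 9.
Convergents (p_i = a_i*p_{i-1} + p_{i-2}, q_i = a_i*q_{i-1} + q_{i-2} with p_{-2}=0, p_{-1}=1, q_{-2}=1, q_{-1}=0):
  i=0: a_0=13, p_0 = 13*1 + 0 = 13, q_0 = 13*0 + 1 = 1.
  i=1: a_1=1, p_1 = 1*13 + 1 = 14, q_1 = 1*1 + 0 = 1.
  i=2: a_2=1, p_2 = 1*14 + 13 = 27, q_2 = 1*1 + 1 = 2.
  i=3: a_3=1, p_3 = 1*27 + 14 = 41, q_3 = 1*2 + 1 = 3.
  i=4: a_4=3, p_4 = 3*41 + 27 = 150, q_4 = 3*3 + 2 = 11.
  i=5: a_5=4, p_5 = 4*150 + 41 = 641, q_5 = 4*11 + 3 = 47.
  i=6: a_6=3, p_6 = 3*641 + 150 = 2073, q_6 = 3*47 + 11 = 152.
  i=7: a_7=1, p_7 = 1*2073 + 641 = 2714, q_7 = 1*152 + 47 = 199.
  i=8: a_8=1, p_8 = 1*2714 + 2073 = 4787, q_8 = 1*199 + 152 = 351.
  i=9: a_9=1, p_9 = 1*4787 + 2714 = 7501, q_9 = 1*351 + 199 = 550.
Check: 7501^2 - 186*550^2 = 56265001 - 56265000 = 1, so (x, y) = (7501, 550) solves the equation, and by the theorem it is the least positive solution.

(x, y) = (7501, 550)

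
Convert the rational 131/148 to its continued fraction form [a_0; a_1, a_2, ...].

[0; 1, 7, 1, 2, 2, 2]

Run the Euclidean algorithm on 131 and 148; the successive quotients are the partial quotients a_0, a_1, ... (each step inverts the fractional part left over by the previous one):
  131 = 0*148 + 131, so a_0 = 0.
  148 = 1*131 + 17, so a_1 = 1.
  131 = 7*17 + 12, so a_2 = 7.
  17 = 1*12 + 5, so a_3 = 1.
  12 = 2*5 + 2, so a_4 = 2.
  5 = 2*2 + 1, so a_5 = 2.
  2 = 2*1 + 0, so a_6 = 2.
The remainder reaches 0 after 7 divisions, so the expansion has 7 partial quotients, read off in order.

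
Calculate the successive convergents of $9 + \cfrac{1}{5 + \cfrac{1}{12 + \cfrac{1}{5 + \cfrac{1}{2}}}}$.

Using the convergent recurrence p_i = a_i*p_{i-1} + p_{i-2}, q_i = a_i*q_{i-1} + q_{i-2} with p_{-2}=0, p_{-1}=1, q_{-2}=1, q_{-1}=0:
  i=0: a_0=9, p_0 = 9*1 + 0 = 9, q_0 = 9*0 + 1 = 1.
  i=1: a_1=5, p_1 = 5*9 + 1 = 46, q_1 = 5*1 + 0 = 5.
  i=2: a_2=12, p_2 = 12*46 + 9 = 561, q_2 = 12*5 + 1 = 61.
  i=3: a_3=5, p_3 = 5*561 + 46 = 2851, q_3 = 5*61 + 5 = 310.
  i=4: a_4=2, p_4 = 2*2851 + 561 = 6263, q_4 = 2*310 + 61 = 681.

9/1, 46/5, 561/61, 2851/310, 6263/681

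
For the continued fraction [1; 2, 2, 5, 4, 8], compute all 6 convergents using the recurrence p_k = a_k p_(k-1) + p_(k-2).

1/1, 3/2, 7/5, 38/27, 159/113, 1310/931

Using the convergent recurrence p_i = a_i*p_{i-1} + p_{i-2}, q_i = a_i*q_{i-1} + q_{i-2} with p_{-2}=0, p_{-1}=1, q_{-2}=1, q_{-1}=0:
  i=0: a_0=1, p_0 = 1*1 + 0 = 1, q_0 = 1*0 + 1 = 1.
  i=1: a_1=2, p_1 = 2*1 + 1 = 3, q_1 = 2*1 + 0 = 2.
  i=2: a_2=2, p_2 = 2*3 + 1 = 7, q_2 = 2*2 + 1 = 5.
  i=3: a_3=5, p_3 = 5*7 + 3 = 38, q_3 = 5*5 + 2 = 27.
  i=4: a_4=4, p_4 = 4*38 + 7 = 159, q_4 = 4*27 + 5 = 113.
  i=5: a_5=8, p_5 = 8*159 + 38 = 1310, q_5 = 8*113 + 27 = 931.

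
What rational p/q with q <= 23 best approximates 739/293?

Expand x = 739/293 as a continued fraction with the Euclidean algorithm:
  739 = 2*293 + 153, so a_0 = 2.
  293 = 1*153 + 140, so a_1 = 1.
  153 = 1*140 + 13, so a_2 = 1.
  140 = 10*13 + 10, so a_3 = 10.
  13 = 1*10 + 3, so a_4 = 1.
  10 = 3*3 + 1, so a_5 = 3.
  3 = 3*1 + 0, so a_6 = 3.
so x = [2; 1, 1, 10, 1, 3, 3].
Convergents (p_i = a_i*p_{i-1} + p_{i-2}, q_i = a_i*q_{i-1} + q_{i-2} with p_{-2}=0, p_{-1}=1, q_{-2}=1, q_{-1}=0), until the denominator exceeds 23:
  i=0: a_0=2, p_0 = 2*1 + 0 = 2, q_0 = 2*0 + 1 = 1.
  i=1: a_1=1, p_1 = 1*2 + 1 = 3, q_1 = 1*1 + 0 = 1.
  i=2: a_2=1, p_2 = 1*3 + 2 = 5, q_2 = 1*1 + 1 = 2.
  i=3: a_3=10, p_3 = 10*5 + 3 = 53, q_3 = 10*2 + 1 = 21.
  i=4: a_4=1, p_4 = 1*53 + 5 = 58, q_4 = 1*21 + 2 = 23.
  i=5: a_5=3, p_5 = 3*58 + 53 = 227, q_5 = 3*23 + 21 = 90.
q_5 = 90 > 23, so the last convergent with denominator <= 23 is p_4/q_4 = 58/23.
The closest fraction with denominator <= 23 is either p_4/q_4 or the intermediate fraction (k*p_4 + p_3)/(k*q_4 + q_3) with the largest k >= 1 whose denominator stays <= 23; these approach x as k grows, and every other convergent or intermediate fraction in range is farther away.
Largest k: floor((23 - q_3)/q_4) = floor((23 - 21)/23) = 0.
Since k = 0, no intermediate fraction beyond p_4/q_4 has denominator <= 23, so the convergent 58/23 is the closest (its error is |739*23 - 58*293|/(293*23) = 3/6739).

58/23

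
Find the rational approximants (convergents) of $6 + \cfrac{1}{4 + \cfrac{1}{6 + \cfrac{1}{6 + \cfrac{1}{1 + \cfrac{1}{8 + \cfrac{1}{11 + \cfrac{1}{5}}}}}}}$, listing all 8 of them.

Using the convergent recurrence p_i = a_i*p_{i-1} + p_{i-2}, q_i = a_i*q_{i-1} + q_{i-2} with p_{-2}=0, p_{-1}=1, q_{-2}=1, q_{-1}=0:
  i=0: a_0=6, p_0 = 6*1 + 0 = 6, q_0 = 6*0 + 1 = 1.
  i=1: a_1=4, p_1 = 4*6 + 1 = 25, q_1 = 4*1 + 0 = 4.
  i=2: a_2=6, p_2 = 6*25 + 6 = 156, q_2 = 6*4 + 1 = 25.
  i=3: a_3=6, p_3 = 6*156 + 25 = 961, q_3 = 6*25 + 4 = 154.
  i=4: a_4=1, p_4 = 1*961 + 156 = 1117, q_4 = 1*154 + 25 = 179.
  i=5: a_5=8, p_5 = 8*1117 + 961 = 9897, q_5 = 8*179 + 154 = 1586.
  i=6: a_6=11, p_6 = 11*9897 + 1117 = 109984, q_6 = 11*1586 + 179 = 17625.
  i=7: a_7=5, p_7 = 5*109984 + 9897 = 559817, q_7 = 5*17625 + 1586 = 89711.

6/1, 25/4, 156/25, 961/154, 1117/179, 9897/1586, 109984/17625, 559817/89711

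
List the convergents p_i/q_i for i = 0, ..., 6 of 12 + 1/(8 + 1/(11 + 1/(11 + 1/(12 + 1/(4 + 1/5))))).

Using the convergent recurrence p_i = a_i*p_{i-1} + p_{i-2}, q_i = a_i*q_{i-1} + q_{i-2} with p_{-2}=0, p_{-1}=1, q_{-2}=1, q_{-1}=0:
  i=0: a_0=12, p_0 = 12*1 + 0 = 12, q_0 = 12*0 + 1 = 1.
  i=1: a_1=8, p_1 = 8*12 + 1 = 97, q_1 = 8*1 + 0 = 8.
  i=2: a_2=11, p_2 = 11*97 + 12 = 1079, q_2 = 11*8 + 1 = 89.
  i=3: a_3=11, p_3 = 11*1079 + 97 = 11966, q_3 = 11*89 + 8 = 987.
  i=4: a_4=12, p_4 = 12*11966 + 1079 = 144671, q_4 = 12*987 + 89 = 11933.
  i=5: a_5=4, p_5 = 4*144671 + 11966 = 590650, q_5 = 4*11933 + 987 = 48719.
  i=6: a_6=5, p_6 = 5*590650 + 144671 = 3097921, q_6 = 5*48719 + 11933 = 255528.

12/1, 97/8, 1079/89, 11966/987, 144671/11933, 590650/48719, 3097921/255528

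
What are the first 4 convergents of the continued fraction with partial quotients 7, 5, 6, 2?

7/1, 36/5, 223/31, 482/67

Using the convergent recurrence p_i = a_i*p_{i-1} + p_{i-2}, q_i = a_i*q_{i-1} + q_{i-2} with p_{-2}=0, p_{-1}=1, q_{-2}=1, q_{-1}=0:
  i=0: a_0=7, p_0 = 7*1 + 0 = 7, q_0 = 7*0 + 1 = 1.
  i=1: a_1=5, p_1 = 5*7 + 1 = 36, q_1 = 5*1 + 0 = 5.
  i=2: a_2=6, p_2 = 6*36 + 7 = 223, q_2 = 6*5 + 1 = 31.
  i=3: a_3=2, p_3 = 2*223 + 36 = 482, q_3 = 2*31 + 5 = 67.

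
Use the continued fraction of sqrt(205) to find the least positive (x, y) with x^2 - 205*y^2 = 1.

First expand sqrt(205) as a continued fraction. With x_i = (sqrt(205) + m_i)/d_i and (m_0, d_0) = (0, 1): a_0 = floor(sqrt(205)) = 14, since 14^2 = 196 <= 205 < 225 = 15^2.
Iterate m_{i+1} = d_i*a_i - m_i, d_{i+1} = (205 - m_{i+1}^2)/d_i, a_{i+1} = floor((a_0 + m_{i+1})/d_{i+1}):
  m_1 = 1*14 - 0 = 14, d_1 = (205 - 14^2)/1 = 9/1 = 9, a_1 = floor((14 + 14)/9) = 3.
  m_2 = 9*3 - 14 = 13, d_2 = (205 - 13^2)/9 = 36/9 = 4, a_2 = floor((14 + 13)/4) = 6.
  m_3 = 4*6 - 13 = 11, d_3 = (205 - 11^2)/4 = 84/4 = 21, a_3 = floor((14 + 11)/21) = 1.
  m_4 = 21*1 - 11 = 10, d_4 = (205 - 10^2)/21 = 105/21 = 5, a_4 = floor((14 + 10)/5) = 4.
  m_5 = 5*4 - 10 = 10, d_5 = (205 - 10^2)/5 = 105/5 = 21, a_5 = floor((14 + 10)/21) = 1.
  m_6 = 21*1 - 10 = 11, d_6 = (205 - 11^2)/21 = 84/21 = 4, a_6 = floor((14 + 11)/4) = 6.
  m_7 = 4*6 - 11 = 13, d_7 = (205 - 13^2)/4 = 36/4 = 9, a_7 = floor((14 + 13)/9) = 3.
  m_8 = 9*3 - 13 = 14, d_8 = (205 - 14^2)/9 = 9/9 = 1, a_8 = floor((14 + 14)/1) = 28.
  m_9 = 1*28 - 14 = 14, d_9 = (205 - 14^2)/1 = 9/1 = 9: (m_9, d_9) = (m_1, d_1) = (14, 9), so from here the quotients repeat a_1, ..., a_8; the period length is 8.
So sqrt(205) = [14; (3, 6, 1, 4, 1, 6, 3, 28)] with period length k = 8.
k is even, so the fundamental solution of x^2 - 205y^2 = 1 is (p_{k-1}, q_{k-1}) = (p_7, q_7); compute convergents through index 7.
Convergents (p_i = a_i*p_{i-1} + p_{i-2}, q_i = a_i*q_{i-1} + q_{i-2} with p_{-2}=0, p_{-1}=1, q_{-2}=1, q_{-1}=0):
  i=0: a_0=14, p_0 = 14*1 + 0 = 14, q_0 = 14*0 + 1 = 1.
  i=1: a_1=3, p_1 = 3*14 + 1 = 43, q_1 = 3*1 + 0 = 3.
  i=2: a_2=6, p_2 = 6*43 + 14 = 272, q_2 = 6*3 + 1 = 19.
  i=3: a_3=1, p_3 = 1*272 + 43 = 315, q_3 = 1*19 + 3 = 22.
  i=4: a_4=4, p_4 = 4*315 + 272 = 1532, q_4 = 4*22 + 19 = 107.
  i=5: a_5=1, p_5 = 1*1532 + 315 = 1847, q_5 = 1*107 + 22 = 129.
  i=6: a_6=6, p_6 = 6*1847 + 1532 = 12614, q_6 = 6*129 + 107 = 881.
  i=7: a_7=3, p_7 = 3*12614 + 1847 = 39689, q_7 = 3*881 + 129 = 2772.
Check: 39689^2 - 205*2772^2 = 1575216721 - 1575216720 = 1, so (x, y) = (39689, 2772) solves the equation, and by the theorem it is the least positive solution.

(x, y) = (39689, 2772)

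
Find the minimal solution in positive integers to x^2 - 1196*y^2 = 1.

(x, y) = (415, 12)

First expand sqrt(1196) as a continued fraction. With x_i = (sqrt(1196) + m_i)/d_i and (m_0, d_0) = (0, 1): a_0 = floor(sqrt(1196)) = 34, since 34^2 = 1156 <= 1196 < 1225 = 35^2.
Iterate m_{i+1} = d_i*a_i - m_i, d_{i+1} = (1196 - m_{i+1}^2)/d_i, a_{i+1} = floor((a_0 + m_{i+1})/d_{i+1}):
  m_1 = 1*34 - 0 = 34, d_1 = (1196 - 34^2)/1 = 40/1 = 40, a_1 = floor((34 + 34)/40) = 1.
  m_2 = 40*1 - 34 = 6, d_2 = (1196 - 6^2)/40 = 1160/40 = 29, a_2 = floor((34 + 6)/29) = 1.
  m_3 = 29*1 - 6 = 23, d_3 = (1196 - 23^2)/29 = 667/29 = 23, a_3 = floor((34 + 23)/23) = 2.
  m_4 = 23*2 - 23 = 23, d_4 = (1196 - 23^2)/23 = 667/23 = 29, a_4 = floor((34 + 23)/29) = 1.
  m_5 = 29*1 - 23 = 6, d_5 = (1196 - 6^2)/29 = 1160/29 = 40, a_5 = floor((34 + 6)/40) = 1.
  m_6 = 40*1 - 6 = 34, d_6 = (1196 - 34^2)/40 = 40/40 = 1, a_6 = floor((34 + 34)/1) = 68.
  m_7 = 1*68 - 34 = 34, d_7 = (1196 - 34^2)/1 = 40/1 = 40: (m_7, d_7) = (m_1, d_1) = (34, 40), so from here the quotients repeat a_1, ..., a_6; the period length is 6.
So sqrt(1196) = [34; (1, 1, 2, 1, 1, 68)] with period length k = 6.
k is even, so the fundamental solution of x^2 - 1196y^2 = 1 is (p_{k-1}, q_{k-1}) = (p_5, q_5); compute convergents through index 5.
Convergents (p_i = a_i*p_{i-1} + p_{i-2}, q_i = a_i*q_{i-1} + q_{i-2} with p_{-2}=0, p_{-1}=1, q_{-2}=1, q_{-1}=0):
  i=0: a_0=34, p_0 = 34*1 + 0 = 34, q_0 = 34*0 + 1 = 1.
  i=1: a_1=1, p_1 = 1*34 + 1 = 35, q_1 = 1*1 + 0 = 1.
  i=2: a_2=1, p_2 = 1*35 + 34 = 69, q_2 = 1*1 + 1 = 2.
  i=3: a_3=2, p_3 = 2*69 + 35 = 173, q_3 = 2*2 + 1 = 5.
  i=4: a_4=1, p_4 = 1*173 + 69 = 242, q_4 = 1*5 + 2 = 7.
  i=5: a_5=1, p_5 = 1*242 + 173 = 415, q_5 = 1*7 + 5 = 12.
Check: 415^2 - 1196*12^2 = 172225 - 172224 = 1, so (x, y) = (415, 12) solves the equation, and by the theorem it is the least positive solution.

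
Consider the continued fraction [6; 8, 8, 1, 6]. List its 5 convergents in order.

6/1, 49/8, 398/65, 447/73, 3080/503

Using the convergent recurrence p_i = a_i*p_{i-1} + p_{i-2}, q_i = a_i*q_{i-1} + q_{i-2} with p_{-2}=0, p_{-1}=1, q_{-2}=1, q_{-1}=0:
  i=0: a_0=6, p_0 = 6*1 + 0 = 6, q_0 = 6*0 + 1 = 1.
  i=1: a_1=8, p_1 = 8*6 + 1 = 49, q_1 = 8*1 + 0 = 8.
  i=2: a_2=8, p_2 = 8*49 + 6 = 398, q_2 = 8*8 + 1 = 65.
  i=3: a_3=1, p_3 = 1*398 + 49 = 447, q_3 = 1*65 + 8 = 73.
  i=4: a_4=6, p_4 = 6*447 + 398 = 3080, q_4 = 6*73 + 65 = 503.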